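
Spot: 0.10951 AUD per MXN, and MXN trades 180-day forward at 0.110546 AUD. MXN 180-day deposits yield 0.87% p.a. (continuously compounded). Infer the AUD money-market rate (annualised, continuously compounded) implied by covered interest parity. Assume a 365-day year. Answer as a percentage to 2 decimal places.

T = 180/365 years.
F/S = 0.110546/0.10951 = 1.0094603 = (growth of AUD) / (growth of MXN).
MXN growth factor: e^(0.0087×180/365) = 1.0042996.
So the AUD growth factor = 1.0138006.
Take logs: ln 1.0138006 / (180/365) = 0.027793, so 2.78%.

2.78%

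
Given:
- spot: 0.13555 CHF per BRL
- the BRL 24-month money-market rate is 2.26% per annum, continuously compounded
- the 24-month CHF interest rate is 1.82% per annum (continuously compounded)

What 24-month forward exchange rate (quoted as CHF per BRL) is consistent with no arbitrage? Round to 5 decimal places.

T = 2 years.
Growth of 1 CHF over T: e^(0.0182×2) = 1.0370706.
BRL growth factor: e^(0.0226×2) = 1.0462371.
CIP: F = S · (grow CHF)/(grow BRL) = 0.13555 × 1.0370706/1.0462371 = 0.1343624 CHF per BRL.

0.13436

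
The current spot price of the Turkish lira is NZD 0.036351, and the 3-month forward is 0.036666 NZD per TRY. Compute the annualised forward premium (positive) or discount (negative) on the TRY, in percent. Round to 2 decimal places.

+3.47%

T = 3/12 years.
(F − S)/S = (0.036666 − 0.036351)/0.036351 = 0.0086655.
Annualise by dividing by T: 0.0086655 / (3/12) = 0.034662 → 3.47%.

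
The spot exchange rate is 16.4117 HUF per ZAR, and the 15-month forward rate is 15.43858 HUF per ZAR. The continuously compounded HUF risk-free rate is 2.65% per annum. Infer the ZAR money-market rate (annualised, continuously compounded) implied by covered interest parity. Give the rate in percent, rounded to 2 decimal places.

7.54%

T = 15/12 years.
By CIP, F/S equals the HUF-to-ZAR growth ratio: 15.43858/16.4117 = 0.9407057.
The HUF side grows by e^(0.0265×15/12) = 1.0336797.
So the ZAR growth factor = 1.0988343.
r = ln(1.0988343)/(15/12) = 0.075400 → 7.54%.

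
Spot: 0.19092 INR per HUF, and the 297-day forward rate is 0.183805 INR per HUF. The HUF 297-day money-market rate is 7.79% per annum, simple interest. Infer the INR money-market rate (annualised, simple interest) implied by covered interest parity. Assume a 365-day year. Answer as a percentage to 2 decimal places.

T = 297/365 years.
F/S = 0.183805/0.19092 = 0.9627331 = (growth of INR) / (growth of HUF).
HUF growth factor: 1 + 0.0779×297/365 = 1.0633871.
So the INR growth factor = 1.023758.
(1.023758 − 1)/T = 0.029198, i.e. 2.92%.

2.92%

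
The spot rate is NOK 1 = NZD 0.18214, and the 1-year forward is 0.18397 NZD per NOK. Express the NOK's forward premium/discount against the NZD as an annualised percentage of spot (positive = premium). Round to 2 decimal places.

T = 1 year.
Period premium: (0.18397 − 0.18214)/0.18214 = 0.0100472.
Annualise by dividing by T: 0.0100472 / 1 = 0.010047 → 1.00%.

+1.00%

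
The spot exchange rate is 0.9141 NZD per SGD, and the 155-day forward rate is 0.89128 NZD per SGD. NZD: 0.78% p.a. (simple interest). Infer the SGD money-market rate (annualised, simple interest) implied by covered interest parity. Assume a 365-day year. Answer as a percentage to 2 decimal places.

6.83%

T = 155/365 years.
By CIP, F/S equals the NZD-to-SGD growth ratio: 0.89128/0.9141 = 0.9750356.
NZD growth factor: 1 + 0.0078×155/365 = 1.0033123.
So the SGD growth factor = 1.0290007.
r = (1.0290007 − 1)/(155/365) = 0.068292 → 6.83%.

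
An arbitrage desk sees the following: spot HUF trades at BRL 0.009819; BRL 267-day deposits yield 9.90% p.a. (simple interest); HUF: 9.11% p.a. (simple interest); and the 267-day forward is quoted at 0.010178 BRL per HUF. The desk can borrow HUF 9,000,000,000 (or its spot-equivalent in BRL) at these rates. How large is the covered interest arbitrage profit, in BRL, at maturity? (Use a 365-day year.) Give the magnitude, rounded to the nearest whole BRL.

BRL 2,935,627

T = 267/365 years.
Invest the HUF and cover forward: 9,000,000,000 × 1.066640274 × 0.010178 = BRL 97,706,382.38.
Convert at spot and invest in BRL: 9,000,000,000 × 0.009819 × 1.0724191781 = BRL 94,770,755.19.
The quoted forward overvalues HUF, so borrow BRL, buy HUF at spot, deposit the HUF at 9.11%, and sell the proceeds forward at 0.010178.
Arbitrage profit = |97,706,382.38 − 94,770,755.19| = BRL 2,935,627.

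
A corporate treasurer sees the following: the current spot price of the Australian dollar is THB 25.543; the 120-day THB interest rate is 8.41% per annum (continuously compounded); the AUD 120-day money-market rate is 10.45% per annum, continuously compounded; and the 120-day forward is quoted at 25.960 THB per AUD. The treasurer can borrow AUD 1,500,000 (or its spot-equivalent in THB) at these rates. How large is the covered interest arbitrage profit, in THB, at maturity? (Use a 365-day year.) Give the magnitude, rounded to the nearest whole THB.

THB 912,425

T = 120/365 years.
Route A — deposit AUD, sell forward: 1,500,000 × 1.0349531545 × 25.960 = THB 40,301,075.84.
Route B — convert at spot, deposit THB: 1,500,000 × 25.543 × 1.0280351048 = THB 39,388,651.02.
The quoted forward overvalues AUD, so borrow THB, buy AUD at spot, deposit the AUD at 10.45%, and sell the proceeds forward at 25.960.
Profit = 40,301,075.84 − 39,388,651.02 = THB 912,425.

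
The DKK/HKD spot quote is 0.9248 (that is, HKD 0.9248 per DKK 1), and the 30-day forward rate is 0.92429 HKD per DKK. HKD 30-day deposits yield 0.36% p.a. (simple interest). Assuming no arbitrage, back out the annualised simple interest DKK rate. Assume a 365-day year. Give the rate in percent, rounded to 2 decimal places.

T = 30/365 years.
CIP gives F = S · g_HKD/g_DKK, so g_HKD/g_DKK = 0.92429/0.9248 = 0.9994485.
HKD growth factor: 1 + 0.0036×30/365 = 1.0002959.
That pins the DKK growth at 1.0008479.
(1.0008479 − 1)/T = 0.010316, i.e. 1.03%.

1.03%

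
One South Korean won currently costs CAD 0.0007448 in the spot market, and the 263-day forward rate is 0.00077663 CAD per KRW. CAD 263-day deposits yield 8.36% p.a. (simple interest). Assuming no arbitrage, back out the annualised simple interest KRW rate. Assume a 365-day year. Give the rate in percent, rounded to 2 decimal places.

T = 263/365 years.
F/S = 0.00077663/0.0007448 = 1.0427363 = (growth of CAD) / (growth of KRW).
The CAD side grows by 1 + 0.0836×263/365 = 1.0602378.
Hence g_KRW = 1.0167842.
(1.0167842 − 1)/T = 0.023294, i.e. 2.33%.

2.33%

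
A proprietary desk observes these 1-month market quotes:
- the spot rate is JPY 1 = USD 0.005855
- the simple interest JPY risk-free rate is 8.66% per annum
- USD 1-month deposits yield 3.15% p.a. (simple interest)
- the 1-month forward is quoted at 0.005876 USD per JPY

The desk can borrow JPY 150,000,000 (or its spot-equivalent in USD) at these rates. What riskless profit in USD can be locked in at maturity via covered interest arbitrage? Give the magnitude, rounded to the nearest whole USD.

USD 7,205

T = 1/12 years.
Keep in JPY, deliver into the forward: 150,000,000·1.00721667·0.005876 = USD 887,760.77.
Swap to USD now, deposit: 150,000,000·0.005855·1.002625 = USD 880,555.41.
The quoted forward overvalues JPY, so borrow USD, buy JPY at spot, deposit the JPY at 8.66%, and sell the proceeds forward at 0.005876.
Arbitrage profit = |887,760.77 − 880,555.41| = USD 7,205.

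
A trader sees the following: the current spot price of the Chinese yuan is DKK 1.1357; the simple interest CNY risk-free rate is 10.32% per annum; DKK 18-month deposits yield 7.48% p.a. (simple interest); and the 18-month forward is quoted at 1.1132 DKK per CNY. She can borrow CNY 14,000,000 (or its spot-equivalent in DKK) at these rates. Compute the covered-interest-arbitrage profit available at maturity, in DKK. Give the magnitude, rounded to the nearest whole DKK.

T = 18/12 years.
Keep in CNY, deliver into the forward: 14,000,000·1.154800·1.1132 = DKK 17,997,327.04.
Swap to DKK now, deposit: 14,000,000·1.1357·1.112200 = DKK 17,683,757.56.
The quoted forward overvalues CNY, so borrow DKK, buy CNY at spot, deposit the CNY at 10.32%, and sell the proceeds forward at 1.1132.
The gap between the two covered legs is DKK 313,569.

DKK 313,569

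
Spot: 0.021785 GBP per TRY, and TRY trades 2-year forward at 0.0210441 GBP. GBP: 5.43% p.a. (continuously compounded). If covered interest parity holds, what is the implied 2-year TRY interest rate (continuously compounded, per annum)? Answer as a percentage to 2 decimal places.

7.16%

T = 2 years.
CIP gives F = S · g_GBP/g_TRY, so g_GBP/g_TRY = 0.0210441/0.021785 = 0.9659904.
GBP growth factor: e^(0.0543×2) = 1.1147164.
So the TRY growth factor = 1.1539622.
Take logs: ln 1.1539622 / 2 = 0.071601, so 7.16%.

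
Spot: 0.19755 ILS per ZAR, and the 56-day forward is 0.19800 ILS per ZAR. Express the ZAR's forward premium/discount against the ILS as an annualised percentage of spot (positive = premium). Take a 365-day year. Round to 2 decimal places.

T = 56/365 years.
(F − S)/S = (0.19800 − 0.19755)/0.19755 = 0.0022779.
×(1/T) gives 1.48% p.a.

+1.48%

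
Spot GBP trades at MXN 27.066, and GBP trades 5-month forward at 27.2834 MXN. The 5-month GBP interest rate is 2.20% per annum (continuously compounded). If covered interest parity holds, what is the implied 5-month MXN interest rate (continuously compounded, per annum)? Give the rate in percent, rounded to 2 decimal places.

4.12%

T = 5/12 years.
CIP gives F = S · g_MXN/g_GBP, so g_MXN/g_GBP = 27.2834/27.066 = 1.0080322.
GBP growth factor: e^(0.0220×5/12) = 1.0092088.
Hence g_MXN = 1.017315.
r = ln(1.017315)/(5/12) = 0.041200 → 4.12%.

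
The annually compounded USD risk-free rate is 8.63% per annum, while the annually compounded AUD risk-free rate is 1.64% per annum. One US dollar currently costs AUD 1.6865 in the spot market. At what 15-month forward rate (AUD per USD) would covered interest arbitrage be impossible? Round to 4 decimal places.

T = 15/12 years.
AUD accumulates by (1 + 0.0164)^(15/12) = 1.0205419.
USD accumulates by (1 + 0.0863)^(15/12) = 1.1090145.
So F = 1.6865 × 1.0205419 / 1.1090145 = 1.551958 (AUD/USD).

1.5520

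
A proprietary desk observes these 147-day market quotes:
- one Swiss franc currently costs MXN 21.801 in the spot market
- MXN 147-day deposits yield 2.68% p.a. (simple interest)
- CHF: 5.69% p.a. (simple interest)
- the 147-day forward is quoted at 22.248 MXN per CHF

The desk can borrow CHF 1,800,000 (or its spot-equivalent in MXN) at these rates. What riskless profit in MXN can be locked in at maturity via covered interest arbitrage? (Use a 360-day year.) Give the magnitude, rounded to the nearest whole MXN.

MXN 1,305,609

T = 147/360 years.
Keep in CHF, deliver into the forward: 1,800,000·1.0232341667·22.248 = MXN 40,976,844.73.
Swap to MXN now, deposit: 1,800,000·21.801·1.0109433333 = MXN 39,671,236.10.
The quoted forward overvalues CHF, so borrow MXN, buy CHF at spot, deposit the CHF at 5.69%, and sell the proceeds forward at 22.248.
Arbitrage profit = |40,976,844.73 − 39,671,236.10| = MXN 1,305,609.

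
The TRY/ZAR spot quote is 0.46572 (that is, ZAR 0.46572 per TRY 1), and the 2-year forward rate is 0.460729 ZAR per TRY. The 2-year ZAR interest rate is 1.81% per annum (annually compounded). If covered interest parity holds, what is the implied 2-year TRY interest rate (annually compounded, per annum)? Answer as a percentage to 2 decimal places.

T = 2 years.
F/S = 0.460729/0.46572 = 0.9892833 = (growth of ZAR) / (growth of TRY).
ZAR growth factor: (1 + 0.0181)^2 = 1.0365276.
That pins the TRY growth at 1.0477561.
r = 1.0477561^(1/2) − 1 = 0.023600 → 2.36%.

2.36%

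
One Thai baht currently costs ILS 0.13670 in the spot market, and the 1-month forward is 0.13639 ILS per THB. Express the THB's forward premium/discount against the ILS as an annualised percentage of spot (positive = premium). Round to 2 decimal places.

T = 1/12 years.
Period premium: (0.13639 − 0.1367)/0.1367 = -0.0022677.
×(1/T) gives -2.72% p.a.

-2.72%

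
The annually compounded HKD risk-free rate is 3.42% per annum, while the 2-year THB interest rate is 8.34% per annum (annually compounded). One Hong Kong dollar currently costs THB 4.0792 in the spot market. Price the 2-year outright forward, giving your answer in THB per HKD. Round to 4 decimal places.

T = 2 years.
Growth of 1 THB over T: (1 + 0.0834)^2 = 1.1737556.
HKD growth factor: (1 + 0.0342)^2 = 1.0695696.
CIP: F = S · (grow THB)/(grow HKD) = 4.0792 × 1.1737556/1.0695696 = 4.476552 THB per HKD.

4.4766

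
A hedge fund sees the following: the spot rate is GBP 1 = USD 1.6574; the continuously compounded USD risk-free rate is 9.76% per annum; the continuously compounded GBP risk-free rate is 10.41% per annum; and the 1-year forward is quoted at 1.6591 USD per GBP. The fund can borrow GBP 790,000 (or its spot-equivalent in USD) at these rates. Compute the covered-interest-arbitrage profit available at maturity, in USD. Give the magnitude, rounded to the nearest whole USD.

T = 1 year.
Keep in GBP, deliver into the forward: 790,000·1.109711421·1.6591 = USD 1,454,486.55.
Swap to USD now, deposit: 790,000·1.6574·1.102521688 = USD 1,443,582.36.
The quoted forward overvalues GBP, so borrow USD, buy GBP at spot, deposit the GBP at 10.41%, and sell the proceeds forward at 1.6591.
Arbitrage profit = |1,454,486.55 − 1,443,582.36| = USD 10,904.

USD 10,904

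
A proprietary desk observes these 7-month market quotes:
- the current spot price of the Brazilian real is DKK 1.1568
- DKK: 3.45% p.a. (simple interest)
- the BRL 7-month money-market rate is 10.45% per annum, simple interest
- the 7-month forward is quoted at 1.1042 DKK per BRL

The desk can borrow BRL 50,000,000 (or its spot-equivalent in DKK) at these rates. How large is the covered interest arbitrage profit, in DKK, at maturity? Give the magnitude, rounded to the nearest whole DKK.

DKK 428,520

T = 7/12 years.
Route A — deposit BRL, sell forward: 50,000,000 × 1.0609583333 × 1.1042 = DKK 58,575,509.58.
Route B — convert at spot, deposit DKK: 50,000,000 × 1.1568 × 1.020125 = DKK 59,004,030.00.
The quoted forward undervalues BRL, so borrow BRL, convert to DKK at spot, deposit the DKK at 3.45%, and buy BRL forward at 1.1042 to cover the loan.
Arbitrage profit = |58,575,509.58 − 59,004,030.00| = DKK 428,520.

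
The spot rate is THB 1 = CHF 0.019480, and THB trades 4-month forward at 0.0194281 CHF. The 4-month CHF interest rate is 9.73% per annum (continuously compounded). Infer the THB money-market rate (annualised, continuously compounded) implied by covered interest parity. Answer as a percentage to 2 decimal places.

T = 4/12 years.
By CIP, F/S equals the CHF-to-THB growth ratio: 0.0194281/0.01948 = 0.9973357.
The CHF side grows by e^(0.0973×4/12) = 1.032965.
So the THB growth factor = 1.0357245.
Take logs: ln 1.0357245 / (4/12) = 0.105304, so 10.53%.

10.53%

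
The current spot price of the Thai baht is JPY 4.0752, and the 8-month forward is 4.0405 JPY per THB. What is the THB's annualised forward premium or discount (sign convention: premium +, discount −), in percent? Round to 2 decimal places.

T = 8/12 years.
Period premium: (4.0405 − 4.0752)/4.0752 = -0.0085149.
×(1/T) gives -1.28% p.a.

-1.28%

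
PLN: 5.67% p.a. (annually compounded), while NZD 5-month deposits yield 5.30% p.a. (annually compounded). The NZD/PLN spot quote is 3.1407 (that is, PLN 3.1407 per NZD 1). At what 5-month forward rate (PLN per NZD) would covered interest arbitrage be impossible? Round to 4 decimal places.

3.1453

T = 5/12 years.
PLN accumulates by (1 + 0.0567)^(5/12) = 1.0232456.
NZD accumulates by (1 + 0.0530)^(5/12) = 1.0217512.
CIP: F = S · (grow PLN)/(grow NZD) = 3.1407 × 1.0232456/1.0217512 = 3.145294 PLN per NZD.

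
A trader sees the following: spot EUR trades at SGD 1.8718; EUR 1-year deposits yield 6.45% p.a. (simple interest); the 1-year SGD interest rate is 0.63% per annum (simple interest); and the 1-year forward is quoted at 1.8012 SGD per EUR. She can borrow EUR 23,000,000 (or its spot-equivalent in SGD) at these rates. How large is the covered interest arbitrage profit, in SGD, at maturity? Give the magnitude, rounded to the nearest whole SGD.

T = 1 year.
Keep in EUR, deliver into the forward: 23,000,000·1.064500·1.8012 = SGD 44,099,680.20.
Swap to SGD now, deposit: 23,000,000·1.8718·1.006300 = SGD 43,322,623.82.
The quoted forward overvalues EUR, so borrow SGD, buy EUR at spot, deposit the EUR at 6.45%, and sell the proceeds forward at 1.8012.
The gap between the two covered legs is SGD 777,056.

SGD 777,056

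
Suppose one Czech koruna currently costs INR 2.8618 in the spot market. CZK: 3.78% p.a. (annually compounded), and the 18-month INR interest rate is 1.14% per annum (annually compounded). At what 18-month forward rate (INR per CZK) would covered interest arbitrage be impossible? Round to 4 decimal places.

T = 18/12 years.
INR growth factor: (1 + 0.0114)^(18/12) = 1.0171486.
CZK growth factor: (1 + 0.0378)^(18/12) = 1.0572325.
CIP: F = S · (grow INR)/(grow CZK) = 2.8618 × 1.0171486/1.0572325 = 2.753298 INR per CZK.

2.7533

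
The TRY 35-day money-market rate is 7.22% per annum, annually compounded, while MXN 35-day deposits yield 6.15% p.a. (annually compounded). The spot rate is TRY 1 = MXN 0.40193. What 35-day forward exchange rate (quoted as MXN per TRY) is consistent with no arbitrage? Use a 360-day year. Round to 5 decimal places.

T = 35/360 years.
Growth of 1 MXN over T: (1 + 0.0615)^(35/360) = 1.0058194.
TRY accumulates by (1 + 0.0722)^(35/360) = 1.0068006.
Forward (MXN per TRY) = 0.40193 × 1.0058194 / 1.0068006 = 0.4015383.

0.40154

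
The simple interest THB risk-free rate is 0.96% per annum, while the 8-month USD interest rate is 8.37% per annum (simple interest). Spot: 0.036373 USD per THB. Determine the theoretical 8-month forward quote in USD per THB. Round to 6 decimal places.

0.038158

T = 8/12 years.
USD accumulates by 1 + 0.0837×8/12 = 1.055800.
Growth of 1 THB over T: 1 + 0.0096×8/12 = 1.006400.
Forward (USD per THB) = 0.036373 × 1.055800 / 1.006400 = 0.03815840.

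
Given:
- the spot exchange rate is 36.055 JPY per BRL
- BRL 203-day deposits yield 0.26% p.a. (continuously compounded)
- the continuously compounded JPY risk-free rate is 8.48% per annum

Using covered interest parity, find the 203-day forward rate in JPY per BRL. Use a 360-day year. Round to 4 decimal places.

37.7655

T = 203/360 years.
JPY growth factor: e^(0.0848×203/360) = 1.04897949.
BRL growth factor: e^(0.0026×203/360) = 1.00146719.
So F = 36.055 × 1.04897949 / 1.00146719 = 37.765546 (JPY/BRL).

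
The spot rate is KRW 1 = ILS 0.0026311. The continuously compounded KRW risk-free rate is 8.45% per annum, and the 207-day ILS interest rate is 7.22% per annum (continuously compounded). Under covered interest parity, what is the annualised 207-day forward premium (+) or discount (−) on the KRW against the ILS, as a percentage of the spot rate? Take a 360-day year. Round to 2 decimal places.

-1.23%

T = 207/360 years.
No-arbitrage forward: 0.0026311 × 1.0423888 / 1.0497872 = 0.0026125573 ILS/KRW.
Annualised premium = (F − S)/S × (1/T) = (0.0026125573 − 0.0026311)/0.0026311 ÷ (207/360) = -1.23%.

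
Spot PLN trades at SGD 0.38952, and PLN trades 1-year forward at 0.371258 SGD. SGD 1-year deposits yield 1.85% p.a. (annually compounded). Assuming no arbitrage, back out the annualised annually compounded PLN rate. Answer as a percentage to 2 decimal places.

6.86%

T = 1 year.
CIP gives F = S · g_SGD/g_PLN, so g_SGD/g_PLN = 0.371258/0.38952 = 0.9531167.
SGD growth factor: (1 + 0.0185)^1 = 1.018500.
That pins the PLN growth at 1.0685995.
Annualise: 1.0685995^(1/1) − 1 = 0.068599 = 6.86%.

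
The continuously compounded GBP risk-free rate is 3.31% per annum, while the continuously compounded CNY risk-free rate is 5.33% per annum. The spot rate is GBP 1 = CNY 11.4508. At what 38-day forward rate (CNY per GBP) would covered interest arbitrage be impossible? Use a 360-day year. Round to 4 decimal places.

11.4752

T = 38/360 years.
CNY growth factor: e^(0.0533×38/360) = 1.00564197.
GBP growth factor: e^(0.0331×38/360) = 1.003500.
Forward (CNY per GBP) = 11.4508 × 1.00564197 / 1.003500 = 11.475242.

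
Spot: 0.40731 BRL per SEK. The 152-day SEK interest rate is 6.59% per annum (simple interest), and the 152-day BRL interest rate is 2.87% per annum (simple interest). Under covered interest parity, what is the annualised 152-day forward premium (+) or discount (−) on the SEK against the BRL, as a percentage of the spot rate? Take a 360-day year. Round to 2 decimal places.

-3.62%

T = 152/360 years.
CIP forward (BRL per SEK) = 0.40731 × 1.0121178/1.0278244 = 0.40108573.
Annualised premium = (F − S)/S × (1/T) = (0.40108573 − 0.40731)/0.40731 ÷ (152/360) = -3.62%.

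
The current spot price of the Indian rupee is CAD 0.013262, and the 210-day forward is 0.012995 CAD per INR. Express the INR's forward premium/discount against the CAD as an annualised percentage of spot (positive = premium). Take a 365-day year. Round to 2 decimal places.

T = 210/365 years.
Period premium: (0.012995 − 0.013262)/0.013262 = -0.0201327.
Per annum: -0.0201327 / (210/365) = -0.034993 = -3.50%.

-3.50%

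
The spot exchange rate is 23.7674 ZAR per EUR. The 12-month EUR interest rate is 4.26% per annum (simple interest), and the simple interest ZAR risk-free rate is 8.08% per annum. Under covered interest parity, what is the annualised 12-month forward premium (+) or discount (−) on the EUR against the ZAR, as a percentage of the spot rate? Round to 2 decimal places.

T = 1 year.
F = S · g_ZAR/g_EUR = 23.7674 × 1.080800/1.042600 = 24.6382178.
(F − S)/S ÷ T = (24.6382178 − 23.7674)/23.7674/1 = 0.036639 → 3.66%.

+3.66%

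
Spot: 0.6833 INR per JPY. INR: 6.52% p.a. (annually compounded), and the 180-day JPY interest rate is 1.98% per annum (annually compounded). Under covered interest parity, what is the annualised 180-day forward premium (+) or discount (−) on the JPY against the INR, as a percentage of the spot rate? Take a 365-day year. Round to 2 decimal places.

T = 180/365 years.
CIP forward (INR per JPY) = 0.6833 × 1.0316389/1.0097159 = 0.6981358.
Annualised premium = (F − S)/S × (1/T) = (0.6981358 − 0.6833)/0.6833 ÷ (180/365) = 4.40%.

+4.40%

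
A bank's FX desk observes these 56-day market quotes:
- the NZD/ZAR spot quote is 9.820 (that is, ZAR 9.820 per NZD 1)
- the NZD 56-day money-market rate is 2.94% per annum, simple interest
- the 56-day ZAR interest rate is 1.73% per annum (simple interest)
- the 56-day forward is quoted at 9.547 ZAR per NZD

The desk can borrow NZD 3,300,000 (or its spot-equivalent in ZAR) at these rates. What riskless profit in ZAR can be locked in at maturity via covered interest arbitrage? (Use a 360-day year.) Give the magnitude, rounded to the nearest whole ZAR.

ZAR 844,025

T = 56/360 years.
Keep in NZD, deliver into the forward: 3,300,000·1.0045733333·9.547 = ZAR 31,649,183.32.
Swap to ZAR now, deposit: 3,300,000·9.820·1.0026911111 = ZAR 32,493,208.15.
The quoted forward undervalues NZD, so borrow NZD, convert to ZAR at spot, deposit the ZAR at 1.73%, and buy NZD forward at 9.547 to cover the loan.
Profit = 32,493,208.15 − 31,649,183.32 = ZAR 844,025.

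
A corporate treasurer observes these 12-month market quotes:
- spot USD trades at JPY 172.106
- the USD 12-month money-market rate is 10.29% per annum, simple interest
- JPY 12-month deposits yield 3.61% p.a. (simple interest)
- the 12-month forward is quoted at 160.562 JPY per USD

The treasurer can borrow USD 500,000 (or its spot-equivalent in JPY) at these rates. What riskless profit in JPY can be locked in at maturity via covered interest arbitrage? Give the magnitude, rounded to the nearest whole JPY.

JPY 617,598

T = 1 year.
Route A — deposit USD, sell forward: 500,000 × 1.102900 × 160.562 = JPY 88,541,914.90.
Route B — convert at spot, deposit JPY: 500,000 × 172.106 × 1.036100 = JPY 89,159,513.30.
The quoted forward undervalues USD, so borrow USD, convert to JPY at spot, deposit the JPY at 3.61%, and buy USD forward at 160.562 to cover the loan.
Arbitrage profit = |88,541,914.90 − 89,159,513.30| = JPY 617,598.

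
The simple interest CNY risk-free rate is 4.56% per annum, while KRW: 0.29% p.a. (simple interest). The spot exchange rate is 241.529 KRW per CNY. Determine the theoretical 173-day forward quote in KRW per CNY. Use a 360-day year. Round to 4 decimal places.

236.6792

T = 173/360 years.
KRW accumulates by 1 + 0.0029×173/360 = 1.001393611.
Growth of 1 CNY over T: 1 + 0.0456×173/360 = 1.021913333.
Forward (KRW per CNY) = 241.529 × 1.001393611 / 1.021913333 = 236.679168.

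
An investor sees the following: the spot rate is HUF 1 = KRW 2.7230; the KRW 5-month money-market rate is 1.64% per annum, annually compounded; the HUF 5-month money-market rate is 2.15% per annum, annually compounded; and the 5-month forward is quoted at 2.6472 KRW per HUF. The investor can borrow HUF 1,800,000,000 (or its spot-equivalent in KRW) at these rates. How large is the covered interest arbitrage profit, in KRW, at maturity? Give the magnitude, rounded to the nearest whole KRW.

KRW 127,352,646

T = 5/12 years.
Route A — deposit HUF, sell forward: 1,800,000,000 × 1.008902785845 × 2.6472 = KRW 4,807,381,418.44.
Route B — convert at spot, deposit KRW: 1,800,000,000 × 2.7230 × 1.006800927177 = KRW 4,934,734,064.47.
The quoted forward undervalues HUF, so borrow HUF, convert to KRW at spot, deposit the KRW at 1.64%, and buy HUF forward at 2.6472 to cover the loan.
Arbitrage profit = |4,807,381,418.44 − 4,934,734,064.47| = KRW 127,352,646.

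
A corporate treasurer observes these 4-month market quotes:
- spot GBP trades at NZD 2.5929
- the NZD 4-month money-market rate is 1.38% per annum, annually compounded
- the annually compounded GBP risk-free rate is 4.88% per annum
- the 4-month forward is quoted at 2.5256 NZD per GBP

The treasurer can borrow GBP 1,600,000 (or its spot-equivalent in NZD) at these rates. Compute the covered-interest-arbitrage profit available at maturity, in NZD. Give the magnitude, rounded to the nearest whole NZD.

T = 4/12 years.
Keep in GBP, deliver into the forward: 1,600,000·1.016009011·2.5256 = NZD 4,105,651.77.
Swap to NZD now, deposit: 1,600,000·2.5929·1.004579001 = NZD 4,167,636.63.
The quoted forward undervalues GBP, so borrow GBP, convert to NZD at spot, deposit the NZD at 1.38%, and buy GBP forward at 2.5256 to cover the loan.
Arbitrage profit = |4,105,651.77 − 4,167,636.63| = NZD 61,985.

NZD 61,985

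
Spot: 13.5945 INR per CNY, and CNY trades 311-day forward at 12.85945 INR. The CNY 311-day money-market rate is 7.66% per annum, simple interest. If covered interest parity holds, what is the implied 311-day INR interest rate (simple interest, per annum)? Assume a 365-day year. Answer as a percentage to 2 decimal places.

T = 311/365 years.
By CIP, F/S equals the INR-to-CNY growth ratio: 12.85945/13.5945 = 0.9459303.
The CNY side grows by 1 + 0.0766×311/365 = 1.0652674.
Hence g_INR = 1.0076687.
(1.0076687 − 1)/T = 0.009000, i.e. 0.90%.

0.90%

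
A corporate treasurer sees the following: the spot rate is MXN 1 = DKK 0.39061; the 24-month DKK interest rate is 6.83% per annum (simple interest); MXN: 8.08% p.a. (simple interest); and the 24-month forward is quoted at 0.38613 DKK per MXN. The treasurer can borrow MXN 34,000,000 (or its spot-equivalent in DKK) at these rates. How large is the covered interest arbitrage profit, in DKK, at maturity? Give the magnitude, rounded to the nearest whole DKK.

DKK 155,084

T = 2 years.
Route A — deposit MXN, sell forward: 34,000,000 × 1.161600 × 0.38613 = DKK 15,249,972.67.
Route B — convert at spot, deposit DKK: 34,000,000 × 0.39061 × 1.136600 = DKK 15,094,889.08.
The quoted forward overvalues MXN, so borrow DKK, buy MXN at spot, deposit the MXN at 8.08%, and sell the proceeds forward at 0.38613.
The gap between the two covered legs is DKK 155,084.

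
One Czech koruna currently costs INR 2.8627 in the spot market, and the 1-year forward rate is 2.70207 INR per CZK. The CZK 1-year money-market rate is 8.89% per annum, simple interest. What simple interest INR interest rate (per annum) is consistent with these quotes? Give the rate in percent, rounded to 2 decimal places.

2.78%

T = 1 year.
By CIP, F/S equals the INR-to-CZK growth ratio: 2.70207/2.8627 = 0.9438886.
The CZK side grows by 1 + 0.0889×1 = 1.088900.
That pins the INR growth at 1.0278003.
(1.0278003 − 1)/T = 0.027800, i.e. 2.78%.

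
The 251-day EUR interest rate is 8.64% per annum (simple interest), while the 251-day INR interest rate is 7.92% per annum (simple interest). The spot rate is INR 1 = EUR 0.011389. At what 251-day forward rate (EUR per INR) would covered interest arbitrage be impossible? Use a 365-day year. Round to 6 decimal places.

T = 251/365 years.
EUR growth factor: 1 + 0.0864×251/365 = 1.0594148.
INR growth factor: 1 + 0.0792×251/365 = 1.0544636.
So F = 0.011389 × 1.0594148 / 1.0544636 = 0.01144248 (EUR/INR).

0.011442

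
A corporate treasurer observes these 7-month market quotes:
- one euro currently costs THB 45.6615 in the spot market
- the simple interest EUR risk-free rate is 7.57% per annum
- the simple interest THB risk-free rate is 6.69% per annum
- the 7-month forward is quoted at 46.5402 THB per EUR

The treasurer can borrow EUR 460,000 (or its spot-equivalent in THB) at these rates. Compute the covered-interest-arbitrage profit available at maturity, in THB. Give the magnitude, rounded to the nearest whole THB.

THB 529,873

T = 7/12 years.
Keep in EUR, deliver into the forward: 460,000·1.0441583333·46.5402 = THB 22,353,855.33.
Swap to THB now, deposit: 460,000·45.6615·1.039025 = THB 21,823,982.42.
The quoted forward overvalues EUR, so borrow THB, buy EUR at spot, deposit the EUR at 7.57%, and sell the proceeds forward at 46.5402.
Arbitrage profit = |22,353,855.33 − 21,823,982.42| = THB 529,873.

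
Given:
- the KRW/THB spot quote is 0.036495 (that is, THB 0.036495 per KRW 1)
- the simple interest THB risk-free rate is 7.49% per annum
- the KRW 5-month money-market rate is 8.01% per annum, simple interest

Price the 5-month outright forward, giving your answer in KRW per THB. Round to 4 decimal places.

27.4586

T = 5/12 years.
Growth of 1 THB over T: 1 + 0.0749×5/12 = 1.03120833.
KRW accumulates by 1 + 0.0801×5/12 = 1.033375.
So F = 0.036495 × 1.03120833 / 1.033375 = 0.036418481 (THB/KRW).
Invert for KRW per THB: 1 / 0.036418481 = 27.4586.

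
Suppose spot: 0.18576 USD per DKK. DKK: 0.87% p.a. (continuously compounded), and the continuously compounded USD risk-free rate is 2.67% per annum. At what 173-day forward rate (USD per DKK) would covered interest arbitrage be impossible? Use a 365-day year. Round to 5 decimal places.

0.18735

T = 173/365 years.
USD accumulates by e^(0.0267×173/365) = 1.0127355.
Growth of 1 DKK over T: e^(0.0087×173/365) = 1.0041321.
So F = 0.18576 × 1.0127355 / 1.0041321 = 0.1873516 (USD/DKK).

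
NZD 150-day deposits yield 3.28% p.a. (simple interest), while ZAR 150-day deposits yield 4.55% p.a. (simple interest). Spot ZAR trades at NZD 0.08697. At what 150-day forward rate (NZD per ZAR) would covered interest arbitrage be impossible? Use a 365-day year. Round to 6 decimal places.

T = 150/365 years.
Growth of 1 NZD over T: 1 + 0.0328×150/365 = 1.0134795.
Growth of 1 ZAR over T: 1 + 0.0455×150/365 = 1.0186986.
Forward (NZD per ZAR) = 0.08697 × 1.0134795 / 1.0186986 = 0.08652443.

0.086524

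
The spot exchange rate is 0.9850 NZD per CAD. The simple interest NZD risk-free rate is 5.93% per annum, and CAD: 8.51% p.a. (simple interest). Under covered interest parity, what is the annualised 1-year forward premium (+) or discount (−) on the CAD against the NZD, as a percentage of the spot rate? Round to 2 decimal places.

-2.38%

T = 1 year.
CIP forward (NZD per CAD) = 0.985 × 1.059300/1.085100 = 0.9615800.
(F − S)/S ÷ T = (0.9615800 − 0.985)/0.985/1 = -0.023777 → -2.38%.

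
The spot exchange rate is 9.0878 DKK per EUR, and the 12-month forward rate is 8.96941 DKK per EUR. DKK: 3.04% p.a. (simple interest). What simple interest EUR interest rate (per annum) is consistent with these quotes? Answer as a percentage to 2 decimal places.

4.40%

T = 1 year.
CIP gives F = S · g_DKK/g_EUR, so g_DKK/g_EUR = 8.96941/9.0878 = 0.9869726.
DKK growth factor: 1 + 0.0304×1 = 1.030400.
That pins the EUR growth at 1.0440006.
r = (1.0440006 − 1)/1 = 0.044001 → 4.40%.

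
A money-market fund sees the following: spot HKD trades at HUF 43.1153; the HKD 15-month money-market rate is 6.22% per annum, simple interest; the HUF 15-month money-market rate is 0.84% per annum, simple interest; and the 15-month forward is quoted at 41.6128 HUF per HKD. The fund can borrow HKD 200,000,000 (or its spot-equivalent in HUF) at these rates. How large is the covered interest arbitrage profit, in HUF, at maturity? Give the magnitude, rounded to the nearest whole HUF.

HUF 256,036,910

T = 15/12 years.
Keep in HKD, deliver into the forward: 200,000,000·1.077750·41.6128 = HUF 8,969,639,040.00.
Swap to HUF now, deposit: 200,000,000·43.1153·1.010500 = HUF 8,713,602,130.00.
The quoted forward overvalues HKD, so borrow HUF, buy HKD at spot, deposit the HKD at 6.22%, and sell the proceeds forward at 41.6128.
Arbitrage profit = |8,969,639,040.00 − 8,713,602,130.00| = HUF 256,036,910.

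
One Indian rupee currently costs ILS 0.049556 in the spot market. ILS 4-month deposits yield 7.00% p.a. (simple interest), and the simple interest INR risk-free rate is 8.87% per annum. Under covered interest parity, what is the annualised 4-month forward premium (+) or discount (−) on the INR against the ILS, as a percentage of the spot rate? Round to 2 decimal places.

T = 4/12 years.
CIP forward (ILS per INR) = 0.049556 × 1.0233333/1.0295667 = 0.049255969.
Annualised premium = (F − S)/S × (1/T) = (0.049255969 − 0.049556)/0.049556 ÷ (4/12) = -1.82%.

-1.82%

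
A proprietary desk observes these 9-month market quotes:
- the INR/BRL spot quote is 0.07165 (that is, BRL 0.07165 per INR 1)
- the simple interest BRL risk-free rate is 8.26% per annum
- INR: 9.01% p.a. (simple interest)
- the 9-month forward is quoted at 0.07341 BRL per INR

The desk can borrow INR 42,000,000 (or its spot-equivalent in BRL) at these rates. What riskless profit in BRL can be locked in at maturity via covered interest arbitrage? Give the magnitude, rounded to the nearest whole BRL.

T = 9/12 years.
Keep in INR, deliver into the forward: 42,000,000·1.067575·0.07341 = BRL 3,291,568.59.
Swap to BRL now, deposit: 42,000,000·0.07165·1.061950 = BRL 3,195,726.14.
The quoted forward overvalues INR, so borrow BRL, buy INR at spot, deposit the INR at 9.01%, and sell the proceeds forward at 0.07341.
The gap between the two covered legs is BRL 95,842.

BRL 95,842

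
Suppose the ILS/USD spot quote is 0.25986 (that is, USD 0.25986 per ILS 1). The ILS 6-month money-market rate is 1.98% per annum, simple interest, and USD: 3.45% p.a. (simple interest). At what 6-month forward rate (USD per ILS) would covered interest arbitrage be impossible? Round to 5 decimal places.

0.26175

T = 6/12 years.
USD growth factor: 1 + 0.0345×6/12 = 1.017250.
Growth of 1 ILS over T: 1 + 0.0198×6/12 = 1.009900.
Forward (USD per ILS) = 0.25986 × 1.017250 / 1.009900 = 0.2617512.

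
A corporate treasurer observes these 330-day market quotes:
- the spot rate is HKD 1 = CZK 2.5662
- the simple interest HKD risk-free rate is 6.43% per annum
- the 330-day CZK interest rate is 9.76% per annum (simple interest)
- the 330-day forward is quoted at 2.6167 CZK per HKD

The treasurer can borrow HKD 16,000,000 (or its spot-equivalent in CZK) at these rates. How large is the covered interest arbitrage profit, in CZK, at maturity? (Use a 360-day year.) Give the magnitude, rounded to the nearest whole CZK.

T = 330/360 years.
Invest the HKD and cover forward: 16,000,000 × 1.0589416667 × 2.6167 = CZK 44,334,922.55.
Convert at spot and invest in CZK: 16,000,000 × 2.5662 × 1.0894666667 = CZK 44,732,629.76.
The quoted forward undervalues HKD, so borrow HKD, convert to CZK at spot, deposit the CZK at 9.76%, and buy HKD forward at 2.6167 to cover the loan.
Arbitrage profit = |44,334,922.55 − 44,732,629.76| = CZK 397,707.

CZK 397,707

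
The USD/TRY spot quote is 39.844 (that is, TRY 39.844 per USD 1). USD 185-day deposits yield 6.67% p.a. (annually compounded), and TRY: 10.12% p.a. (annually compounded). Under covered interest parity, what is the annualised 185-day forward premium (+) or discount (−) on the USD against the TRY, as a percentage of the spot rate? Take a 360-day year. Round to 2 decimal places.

T = 185/360 years.
No-arbitrage forward: 39.844 × 1.0507867 / 1.0337383 = 40.501107 TRY/USD.
(F − S)/S ÷ T = (40.501107 − 39.844)/39.844/(185/360) = 0.032093 → 3.21%.

+3.21%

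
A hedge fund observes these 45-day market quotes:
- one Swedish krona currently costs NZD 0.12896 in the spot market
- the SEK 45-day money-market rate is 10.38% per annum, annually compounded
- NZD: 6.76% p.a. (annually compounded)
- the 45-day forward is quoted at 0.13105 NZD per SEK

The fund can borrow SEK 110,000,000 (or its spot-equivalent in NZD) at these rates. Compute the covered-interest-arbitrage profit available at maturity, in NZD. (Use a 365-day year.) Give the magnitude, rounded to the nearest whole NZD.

T = 45/365 years.
Keep in SEK, deliver into the forward: 110,000,000·1.0122501651·0.13105 = NZD 14,592,092.25.
Swap to NZD now, deposit: 110,000,000·0.12896·1.0080972403 = NZD 14,300,464.21.
The quoted forward overvalues SEK, so borrow NZD, buy SEK at spot, deposit the SEK at 10.38%, and sell the proceeds forward at 0.13105.
The gap between the two covered legs is NZD 291,628.

NZD 291,628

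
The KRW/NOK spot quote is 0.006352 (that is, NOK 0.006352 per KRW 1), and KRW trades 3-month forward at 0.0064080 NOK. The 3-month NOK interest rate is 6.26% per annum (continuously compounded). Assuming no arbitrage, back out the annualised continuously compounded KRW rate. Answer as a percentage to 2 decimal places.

2.75%

T = 3/12 years.
By CIP, F/S equals the NOK-to-KRW growth ratio: 0.006408/0.006352 = 1.0088161.
NOK growth factor: e^(0.0626×3/12) = 1.0157731.
That pins the KRW growth at 1.0068962.
r = ln(1.0068962)/(3/12) = 0.027490 → 2.75%.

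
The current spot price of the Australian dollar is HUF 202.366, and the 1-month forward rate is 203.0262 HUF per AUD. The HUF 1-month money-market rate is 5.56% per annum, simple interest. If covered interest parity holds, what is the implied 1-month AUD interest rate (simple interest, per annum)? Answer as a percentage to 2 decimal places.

T = 1/12 years.
F/S = 203.0262/202.366 = 1.0032624 = (growth of HUF) / (growth of AUD).
HUF growth factor: 1 + 0.0556×1/12 = 1.0046333.
Hence g_AUD = 1.0013664.
r = (1.0013664 − 1)/(1/12) = 0.016397 → 1.64%.

1.64%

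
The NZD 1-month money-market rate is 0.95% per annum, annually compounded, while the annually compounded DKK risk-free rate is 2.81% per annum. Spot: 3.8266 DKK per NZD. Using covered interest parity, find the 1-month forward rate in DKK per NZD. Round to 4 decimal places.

T = 1/12 years.
Growth of 1 DKK over T: (1 + 0.0281)^(1/12) = 1.002312.
NZD accumulates by (1 + 0.0095)^(1/12) = 1.0007882.
Forward (DKK per NZD) = 3.8266 × 1.002312 / 1.0007882 = 3.832426.

3.8324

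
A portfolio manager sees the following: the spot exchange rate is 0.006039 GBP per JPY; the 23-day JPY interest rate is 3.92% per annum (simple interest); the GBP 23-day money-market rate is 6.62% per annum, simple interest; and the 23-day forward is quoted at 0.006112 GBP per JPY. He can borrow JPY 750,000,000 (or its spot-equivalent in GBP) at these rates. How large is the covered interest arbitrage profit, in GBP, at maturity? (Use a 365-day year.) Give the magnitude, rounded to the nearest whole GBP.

GBP 47,179

T = 23/365 years.
Invest the JPY and cover forward: 750,000,000 × 1.002470137 × 0.006112 = GBP 4,595,323.11.
Convert at spot and invest in GBP: 750,000,000 × 0.006039 × 1.004171507 = GBP 4,548,143.80.
The quoted forward overvalues JPY, so borrow GBP, buy JPY at spot, deposit the JPY at 3.92%, and sell the proceeds forward at 0.006112.
The gap between the two covered legs is GBP 47,179.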